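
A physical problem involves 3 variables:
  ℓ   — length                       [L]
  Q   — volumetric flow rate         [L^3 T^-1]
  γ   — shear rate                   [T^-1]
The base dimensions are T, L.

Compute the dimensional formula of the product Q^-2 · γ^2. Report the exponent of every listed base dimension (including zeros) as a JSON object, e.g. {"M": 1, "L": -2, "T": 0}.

Write exponents as rows T,L / cols ℓ,Q,γ:
  T: [ 0 -1 -1]
  L: [ 1  3  0]
  [T]: (-2)·-1+(2)·-1 = 0
  [L]: (-2)·3+(2)·0 = -6
⇒ L^-6

{"T": 0, "L": -6}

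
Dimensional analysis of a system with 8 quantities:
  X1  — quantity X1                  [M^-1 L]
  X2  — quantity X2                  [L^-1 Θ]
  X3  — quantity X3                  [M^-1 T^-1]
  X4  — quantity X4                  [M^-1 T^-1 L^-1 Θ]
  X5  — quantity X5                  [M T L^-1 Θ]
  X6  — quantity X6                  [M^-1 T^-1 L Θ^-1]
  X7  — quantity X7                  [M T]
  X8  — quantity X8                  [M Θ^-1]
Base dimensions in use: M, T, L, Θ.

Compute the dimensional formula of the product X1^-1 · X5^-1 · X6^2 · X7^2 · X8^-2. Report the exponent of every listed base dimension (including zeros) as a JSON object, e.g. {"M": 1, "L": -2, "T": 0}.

Exponent matrix [M,T,L,Θ] × [X1,X2,X3,X4,X5,X6,X7,X8]:
  M: [-1  0 -1 -1  1 -1  1  1]
  T: [ 0  0 -1 -1  1 -1  1  0]
  L: [ 1 -1  0 -1 -1  1  0  0]
  Θ: [ 0  1  0  1  1 -1  0 -1]
  [M]: (-1)·-1+(-1)·1+(2)·-1+(2)·1+(-2)·1 = -2
  [T]: (-1)·0+(-1)·1+(2)·-1+(2)·1+(-2)·0 = -1
  [L]: (-1)·1+(-1)·-1+(2)·1+(2)·0+(-2)·0 = 2
  [Θ]: (-1)·0+(-1)·1+(2)·-1+(2)·0+(-2)·-1 = -1
⇒ M^-2 T^-1 L^2 Θ^-1

{"M": -2, "T": -1, "L": 2, "Θ": -1}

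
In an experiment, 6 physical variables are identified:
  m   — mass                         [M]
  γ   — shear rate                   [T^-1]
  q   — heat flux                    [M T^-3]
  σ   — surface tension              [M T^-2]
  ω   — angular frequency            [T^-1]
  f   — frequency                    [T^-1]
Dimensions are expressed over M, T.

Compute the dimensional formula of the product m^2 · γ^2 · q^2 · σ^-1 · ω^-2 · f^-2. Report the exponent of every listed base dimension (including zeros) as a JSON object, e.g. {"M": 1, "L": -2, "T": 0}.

Write exponents as rows M,T / cols m,γ,q,σ,ω,f:
  M: [ 1  0  1  1  0  0]
  T: [ 0 -1 -3 -2 -1 -1]
  [M]: (2)·1+(2)·0+(2)·1+(-1)·1+(-2)·0+(-2)·0 = 3
  [T]: (2)·0+(2)·-1+(2)·-3+(-1)·-2+(-2)·-1+(-2)·-1 = -2
⇒ M^3 T^-2

{"M": 3, "T": -2}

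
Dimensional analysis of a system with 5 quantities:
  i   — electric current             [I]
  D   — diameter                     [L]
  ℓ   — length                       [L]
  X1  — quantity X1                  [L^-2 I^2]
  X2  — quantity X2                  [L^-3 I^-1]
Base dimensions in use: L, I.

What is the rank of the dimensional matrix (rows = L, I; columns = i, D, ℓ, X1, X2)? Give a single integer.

Dimensional matrix (L×I by i×D×ℓ×X1×X2):
  L: [ 0  1  1 -2 -3]
  I: [ 1  0  0  2 -1]
Row reduction gives pivot columns i,D; rank = 2

2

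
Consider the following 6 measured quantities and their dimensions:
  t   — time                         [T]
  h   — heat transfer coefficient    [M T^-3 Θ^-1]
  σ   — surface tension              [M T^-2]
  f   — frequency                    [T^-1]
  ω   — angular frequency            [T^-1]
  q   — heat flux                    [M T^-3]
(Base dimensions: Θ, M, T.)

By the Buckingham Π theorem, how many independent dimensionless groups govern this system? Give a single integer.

3

Exponent matrix [Θ,M,T] × [t,h,σ,f,ω,q]:
  Θ: [ 0 -1  0  0  0  0]
  M: [ 0  1  1  0  0  1]
  T: [ 1 -3 -2 -1 -1 -3]
Echelon form has 3 nonzero rows (pivots: t,h,σ)
Π count = n − r = 6 − 3 = 3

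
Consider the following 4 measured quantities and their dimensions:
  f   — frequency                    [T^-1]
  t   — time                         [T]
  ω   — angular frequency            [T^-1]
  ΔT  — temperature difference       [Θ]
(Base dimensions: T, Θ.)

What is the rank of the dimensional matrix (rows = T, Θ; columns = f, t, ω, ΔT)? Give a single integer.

2

Dimensional matrix (T×Θ by f×t×ω×ΔT):
  T: [-1  1 -1  0]
  Θ: [ 0  0  0  1]
Row reduction gives pivot columns f,ΔT; rank = 2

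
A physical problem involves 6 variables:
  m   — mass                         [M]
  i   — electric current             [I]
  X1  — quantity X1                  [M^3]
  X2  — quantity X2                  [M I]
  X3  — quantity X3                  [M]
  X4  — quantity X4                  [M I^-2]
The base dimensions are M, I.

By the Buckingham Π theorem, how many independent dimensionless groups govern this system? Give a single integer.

4

Exponent matrix [M,I] × [m,i,X1,X2,X3,X4]:
  M: [ 1  0  3  1  1  1]
  I: [ 0  1  0  1  0 -2]
Echelon form has 2 nonzero rows (pivots: m,i)
6 vars − rank 2 = 4 Π groups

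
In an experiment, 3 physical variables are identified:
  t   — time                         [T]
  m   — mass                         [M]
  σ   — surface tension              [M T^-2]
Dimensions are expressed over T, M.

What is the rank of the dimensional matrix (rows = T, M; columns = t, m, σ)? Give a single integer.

Exponent matrix [T,M] × [t,m,σ]:
  T: [ 1  0 -2]
  M: [ 0  1  1]
RREF → pivots at {t,m} ⇒ r = 2

2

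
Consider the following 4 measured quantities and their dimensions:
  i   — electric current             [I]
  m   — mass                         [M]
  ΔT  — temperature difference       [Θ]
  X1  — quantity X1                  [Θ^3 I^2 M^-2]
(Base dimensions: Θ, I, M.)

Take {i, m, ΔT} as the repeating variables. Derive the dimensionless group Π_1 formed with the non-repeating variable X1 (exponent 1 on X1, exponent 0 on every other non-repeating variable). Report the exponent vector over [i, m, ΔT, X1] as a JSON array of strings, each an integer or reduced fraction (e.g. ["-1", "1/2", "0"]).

Dimensional matrix (Θ×I×M by i×m×ΔT×X1):
  Θ: [ 0  0  1  3]
  I: [ 1  0  0  2]
  M: [ 0  1  0 -2]
Row reduction gives pivot columns i,m,ΔT; rank = 3
Repeat: i,m,ΔT; free: X1
RREF:
  r0: [   1    0    0    2]
  r1: [   0    1    0   -2]
  r2: [   0    0    1    3]
Fix exponent of X1 at 1; solve each RREF row for its pivot's exponent:
  r0: exp(i) + (2)·1 = 0 ⇒ exp(i) = -2
  r1: exp(m) + (-2)·1 = 0 ⇒ exp(m) = 2
  r2: exp(ΔT) + (3)·1 = 0 ⇒ exp(ΔT) = -3
Π_1 = i^-2 · m^2 · ΔT^-3 · X1

["-2", "2", "-3", "1"]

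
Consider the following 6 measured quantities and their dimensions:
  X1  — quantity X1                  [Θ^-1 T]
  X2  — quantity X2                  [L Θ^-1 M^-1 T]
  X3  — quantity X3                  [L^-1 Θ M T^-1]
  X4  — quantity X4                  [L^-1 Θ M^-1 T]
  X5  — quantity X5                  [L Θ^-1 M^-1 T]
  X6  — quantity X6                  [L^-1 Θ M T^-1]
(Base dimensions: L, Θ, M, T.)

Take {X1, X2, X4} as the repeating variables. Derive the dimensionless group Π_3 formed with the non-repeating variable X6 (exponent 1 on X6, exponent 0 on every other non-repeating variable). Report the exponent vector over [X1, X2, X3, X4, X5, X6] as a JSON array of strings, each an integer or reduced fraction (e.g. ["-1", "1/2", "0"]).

Exponent matrix [L,Θ,M,T] × [X1,X2,X3,X4,X5,X6]:
  L: [ 0  1 -1 -1  1 -1]
  Θ: [-1 -1  1  1 -1  1]
  M: [ 0 -1  1 -1 -1  1]
  T: [ 1  1 -1  1  1 -1]
Echelon form has 3 nonzero rows (pivots: X1,X2,X4)
Pivot set = {X1,X2,X4}, free = {X3,X5,X6}
RREF:
  r0: [   1    0    0    0    0    0]
  r1: [   0    1   -1    0    1   -1]
  r2: [   0    0    0    1    0    0]
  r3: [   0    0    0    0    0    0]
Fix exponent of X6 at 1, X3 at 0, X5 at 0; solve each RREF row for its pivot's exponent:
  r0: exp(X1) + (0)·1 = 0 ⇒ exp(X1) = 0
  r1: exp(X2) + (-1)·1 = 0 ⇒ exp(X2) = 1
  r2: exp(X4) + (0)·1 = 0 ⇒ exp(X4) = 0
Π_3 = X2 · X6

["0", "1", "0", "0", "0", "1"]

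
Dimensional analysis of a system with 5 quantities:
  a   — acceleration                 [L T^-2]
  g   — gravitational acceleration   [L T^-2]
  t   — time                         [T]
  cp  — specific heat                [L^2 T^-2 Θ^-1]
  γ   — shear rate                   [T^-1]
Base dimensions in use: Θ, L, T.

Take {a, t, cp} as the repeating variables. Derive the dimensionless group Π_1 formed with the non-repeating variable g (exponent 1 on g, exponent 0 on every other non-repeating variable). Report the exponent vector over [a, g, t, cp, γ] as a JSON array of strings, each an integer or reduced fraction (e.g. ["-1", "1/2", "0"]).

["-1", "1", "0", "0", "0"]

Write exponents as rows Θ,L,T / cols a,g,t,cp,γ:
  Θ: [ 0  0  0 -1  0]
  L: [ 1  1  0  2  0]
  T: [-2 -2  1 -2 -1]
Echelon form has 3 nonzero rows (pivots: a,t,cp)
Pivot set = {a,t,cp}, free = {g,γ}
RREF:
  r0: [   1    1    0    0    0]
  r1: [   0    0    1    0   -1]
  r2: [   0    0    0    1    0]
Fix exponent of g at 1, γ at 0; solve each RREF row for its pivot's exponent:
  r0: exp(a) + (1)·1 = 0 ⇒ exp(a) = -1
  r1: exp(t) + (0)·1 = 0 ⇒ exp(t) = 0
  r2: exp(cp) + (0)·1 = 0 ⇒ exp(cp) = 0
Π_1 = a^-1 · g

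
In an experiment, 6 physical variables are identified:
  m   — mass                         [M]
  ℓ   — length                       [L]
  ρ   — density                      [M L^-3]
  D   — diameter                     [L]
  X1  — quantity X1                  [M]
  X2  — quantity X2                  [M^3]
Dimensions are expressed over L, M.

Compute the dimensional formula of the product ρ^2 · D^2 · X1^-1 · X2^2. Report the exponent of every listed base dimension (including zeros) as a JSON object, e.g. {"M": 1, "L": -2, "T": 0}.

Exponent matrix [L,M] × [m,ℓ,ρ,D,X1,X2]:
  L: [ 0  1 -3  1  0  0]
  M: [ 1  0  1  0  1  3]
  [L]: (2)·-3+(2)·1+(-1)·0+(2)·0 = -4
  [M]: (2)·1+(2)·0+(-1)·1+(2)·3 = 7
⇒ L^-4 M^7

{"L": -4, "M": 7}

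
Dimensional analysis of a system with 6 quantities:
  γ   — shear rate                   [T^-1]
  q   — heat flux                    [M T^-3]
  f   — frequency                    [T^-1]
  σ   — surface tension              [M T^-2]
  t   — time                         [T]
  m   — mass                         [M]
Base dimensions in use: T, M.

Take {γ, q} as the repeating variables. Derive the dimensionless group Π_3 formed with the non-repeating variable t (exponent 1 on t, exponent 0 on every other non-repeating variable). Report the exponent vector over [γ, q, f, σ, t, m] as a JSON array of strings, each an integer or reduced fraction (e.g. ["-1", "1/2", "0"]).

["1", "0", "0", "0", "1", "0"]

Dimensional matrix (T×M by γ×q×f×σ×t×m):
  T: [-1 -3 -1 -2  1  0]
  M: [ 0  1  0  1  0  1]
RREF → pivots at {γ,q} ⇒ r = 2
Pivot set = {γ,q}, free = {f,σ,t,m}
RREF:
  r0: [   1    0    1   -1   -1   -3]
  r1: [   0    1    0    1    0    1]
Fix exponent of t at 1, f at 0, σ at 0, m at 0; solve each RREF row for its pivot's exponent:
  r0: exp(γ) + (-1)·1 = 0 ⇒ exp(γ) = 1
  r1: exp(q) + (0)·1 = 0 ⇒ exp(q) = 0
Π_3 = γ · t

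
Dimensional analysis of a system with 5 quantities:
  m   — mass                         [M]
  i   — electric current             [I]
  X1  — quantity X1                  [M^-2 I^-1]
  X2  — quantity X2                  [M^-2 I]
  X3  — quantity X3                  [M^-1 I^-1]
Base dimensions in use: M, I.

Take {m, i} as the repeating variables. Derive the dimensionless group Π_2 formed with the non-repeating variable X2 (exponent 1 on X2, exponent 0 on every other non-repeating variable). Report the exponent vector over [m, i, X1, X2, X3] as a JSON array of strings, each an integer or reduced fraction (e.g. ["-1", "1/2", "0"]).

Exponent matrix [M,I] × [m,i,X1,X2,X3]:
  M: [ 1  0 -2 -2 -1]
  I: [ 0  1 -1  1 -1]
RREF → pivots at {m,i} ⇒ r = 2
Repeat: m,i; free: X1,X2,X3
RREF:
  r0: [   1    0   -2   -2   -1]
  r1: [   0    1   -1    1   -1]
Fix exponent of X2 at 1, X1 at 0, X3 at 0; solve each RREF row for its pivot's exponent:
  r0: exp(m) + (-2)·1 = 0 ⇒ exp(m) = 2
  r1: exp(i) + (1)·1 = 0 ⇒ exp(i) = -1
Π_2 = m^2 · i^-1 · X2

["2", "-1", "0", "1", "0"]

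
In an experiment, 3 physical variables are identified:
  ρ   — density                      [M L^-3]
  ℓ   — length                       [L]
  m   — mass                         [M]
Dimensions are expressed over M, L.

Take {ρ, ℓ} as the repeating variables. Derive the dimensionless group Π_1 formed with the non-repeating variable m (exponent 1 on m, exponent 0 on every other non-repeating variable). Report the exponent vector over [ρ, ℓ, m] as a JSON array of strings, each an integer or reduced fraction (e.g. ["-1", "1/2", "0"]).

Exponent matrix [M,L] × [ρ,ℓ,m]:
  M: [ 1  0  1]
  L: [-3  1  0]
RREF → pivots at {ρ,ℓ} ⇒ r = 2
Pivot set = {ρ,ℓ}, free = {m}
RREF:
  r0: [   1    0    1]
  r1: [   0    1    3]
Fix exponent of m at 1; solve each RREF row for its pivot's exponent:
  r0: exp(ρ) + (1)·1 = 0 ⇒ exp(ρ) = -1
  r1: exp(ℓ) + (3)·1 = 0 ⇒ exp(ℓ) = -3
Π_1 = ρ^-1 · ℓ^-3 · m

["-1", "-3", "1"]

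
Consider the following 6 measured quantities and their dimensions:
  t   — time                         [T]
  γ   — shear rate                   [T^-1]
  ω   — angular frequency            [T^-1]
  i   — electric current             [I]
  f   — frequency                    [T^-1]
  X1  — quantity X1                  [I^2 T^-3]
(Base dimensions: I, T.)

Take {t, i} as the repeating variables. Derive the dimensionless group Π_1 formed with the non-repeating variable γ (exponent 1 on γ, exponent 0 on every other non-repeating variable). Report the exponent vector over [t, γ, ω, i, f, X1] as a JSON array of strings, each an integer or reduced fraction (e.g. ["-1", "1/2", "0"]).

["1", "1", "0", "0", "0", "0"]

Exponent matrix [I,T] × [t,γ,ω,i,f,X1]:
  I: [ 0  0  0  1  0  2]
  T: [ 1 -1 -1  0 -1 -3]
Echelon form has 2 nonzero rows (pivots: t,i)
Pivot set = {t,i}, free = {γ,ω,f,X1}
RREF:
  r0: [   1   -1   -1    0   -1   -3]
  r1: [   0    0    0    1    0    2]
Fix exponent of γ at 1, ω at 0, f at 0, X1 at 0; solve each RREF row for its pivot's exponent:
  r0: exp(t) + (-1)·1 = 0 ⇒ exp(t) = 1
  r1: exp(i) + (0)·1 = 0 ⇒ exp(i) = 0
Π_1 = t · γ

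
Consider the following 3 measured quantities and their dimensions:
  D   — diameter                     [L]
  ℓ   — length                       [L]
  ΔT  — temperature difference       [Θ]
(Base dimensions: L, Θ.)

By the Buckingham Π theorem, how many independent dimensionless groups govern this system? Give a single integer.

Exponent matrix [L,Θ] × [D,ℓ,ΔT]:
  L: [ 1  1  0]
  Θ: [ 0  0  1]
Echelon form has 2 nonzero rows (pivots: D,ΔT)
Π count = n − r = 3 − 2 = 1

1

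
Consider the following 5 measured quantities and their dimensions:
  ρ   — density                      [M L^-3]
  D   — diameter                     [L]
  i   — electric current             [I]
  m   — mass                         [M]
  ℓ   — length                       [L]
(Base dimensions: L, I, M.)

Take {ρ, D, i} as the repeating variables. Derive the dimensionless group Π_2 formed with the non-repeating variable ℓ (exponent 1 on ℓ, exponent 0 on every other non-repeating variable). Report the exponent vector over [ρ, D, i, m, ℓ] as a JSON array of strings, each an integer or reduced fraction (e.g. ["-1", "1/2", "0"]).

["0", "-1", "0", "0", "1"]

Exponent matrix [L,I,M] × [ρ,D,i,m,ℓ]:
  L: [-3  1  0  0  1]
  I: [ 0  0  1  0  0]
  M: [ 1  0  0  1  0]
RREF → pivots at {ρ,D,i} ⇒ r = 3
Pivot set = {ρ,D,i}, free = {m,ℓ}
RREF:
  r0: [   1    0    0    1    0]
  r1: [   0    1    0    3    1]
  r2: [   0    0    1    0    0]
Fix exponent of ℓ at 1, m at 0; solve each RREF row for its pivot's exponent:
  r0: exp(ρ) + (0)·1 = 0 ⇒ exp(ρ) = 0
  r1: exp(D) + (1)·1 = 0 ⇒ exp(D) = -1
  r2: exp(i) + (0)·1 = 0 ⇒ exp(i) = 0
Π_2 = D^-1 · ℓ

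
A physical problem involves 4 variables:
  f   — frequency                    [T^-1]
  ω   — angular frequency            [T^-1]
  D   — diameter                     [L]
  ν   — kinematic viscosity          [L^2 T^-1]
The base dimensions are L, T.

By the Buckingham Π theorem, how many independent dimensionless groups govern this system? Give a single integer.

Dimensional matrix (L×T by f×ω×D×ν):
  L: [ 0  0  1  2]
  T: [-1 -1  0 -1]
RREF → pivots at {f,D} ⇒ r = 2
Π count = n − r = 4 − 2 = 2

2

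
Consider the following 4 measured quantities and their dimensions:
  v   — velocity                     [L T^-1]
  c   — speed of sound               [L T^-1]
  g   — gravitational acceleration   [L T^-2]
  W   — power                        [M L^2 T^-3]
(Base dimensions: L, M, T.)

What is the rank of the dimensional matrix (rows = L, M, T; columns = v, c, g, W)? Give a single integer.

3

Dimensional matrix (L×M×T by v×c×g×W):
  L: [ 1  1  1  2]
  M: [ 0  0  0  1]
  T: [-1 -1 -2 -3]
Row reduction gives pivot columns v,g,W; rank = 3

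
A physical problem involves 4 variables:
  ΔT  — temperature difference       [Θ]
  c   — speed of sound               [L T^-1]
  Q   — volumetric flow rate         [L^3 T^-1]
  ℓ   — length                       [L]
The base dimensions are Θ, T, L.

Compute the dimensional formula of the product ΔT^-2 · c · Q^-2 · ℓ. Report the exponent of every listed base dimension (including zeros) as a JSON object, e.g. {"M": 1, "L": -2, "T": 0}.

Dimensional matrix (Θ×T×L by ΔT×c×Q×ℓ):
  Θ: [ 1  0  0  0]
  T: [ 0 -1 -1  0]
  L: [ 0  1  3  1]
  [Θ]: (-2)·1+(1)·0+(-2)·0+(1)·0 = -2
  [T]: (-2)·0+(1)·-1+(-2)·-1+(1)·0 = 1
  [L]: (-2)·0+(1)·1+(-2)·3+(1)·1 = -4
⇒ Θ^-2 T L^-4

{"Θ": -2, "T": 1, "L": -4}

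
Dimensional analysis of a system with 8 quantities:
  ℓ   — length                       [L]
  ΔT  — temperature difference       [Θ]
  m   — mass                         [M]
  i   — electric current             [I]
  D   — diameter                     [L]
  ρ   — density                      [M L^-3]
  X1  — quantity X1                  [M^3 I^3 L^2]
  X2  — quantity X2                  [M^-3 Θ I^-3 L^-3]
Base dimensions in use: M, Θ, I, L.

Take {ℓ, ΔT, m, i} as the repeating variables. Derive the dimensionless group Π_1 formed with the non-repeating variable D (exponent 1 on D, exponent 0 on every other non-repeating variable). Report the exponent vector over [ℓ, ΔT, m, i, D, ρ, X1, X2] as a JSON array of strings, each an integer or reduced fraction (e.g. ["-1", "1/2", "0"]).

Dimensional matrix (M×Θ×I×L by ℓ×ΔT×m×i×D×ρ×X1×X2):
  M: [ 0  0  1  0  0  1  3 -3]
  Θ: [ 0  1  0  0  0  0  0  1]
  I: [ 0  0  0  1  0  0  3 -3]
  L: [ 1  0  0  0  1 -3  2 -3]
RREF → pivots at {ℓ,ΔT,m,i} ⇒ r = 4
Repeat: ℓ,ΔT,m,i; free: D,ρ,X1,X2
RREF:
  r0: [   1    0    0    0    1   -3    2   -3]
  r1: [   0    1    0    0    0    0    0    1]
  r2: [   0    0    1    0    0    1    3   -3]
  r3: [   0    0    0    1    0    0    3   -3]
Fix exponent of D at 1, ρ at 0, X1 at 0, X2 at 0; solve each RREF row for its pivot's exponent:
  r0: exp(ℓ) + (1)·1 = 0 ⇒ exp(ℓ) = -1
  r1: exp(ΔT) + (0)·1 = 0 ⇒ exp(ΔT) = 0
  r2: exp(m) + (0)·1 = 0 ⇒ exp(m) = 0
  r3: exp(i) + (0)·1 = 0 ⇒ exp(i) = 0
Π_1 = ℓ^-1 · D

["-1", "0", "0", "0", "1", "0", "0", "0"]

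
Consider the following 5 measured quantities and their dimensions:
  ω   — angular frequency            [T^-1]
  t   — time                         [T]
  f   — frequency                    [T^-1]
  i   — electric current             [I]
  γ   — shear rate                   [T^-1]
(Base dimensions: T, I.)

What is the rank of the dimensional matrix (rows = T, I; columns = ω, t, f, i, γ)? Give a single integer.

2

Exponent matrix [T,I] × [ω,t,f,i,γ]:
  T: [-1  1 -1  0 -1]
  I: [ 0  0  0  1  0]
RREF → pivots at {ω,i} ⇒ r = 2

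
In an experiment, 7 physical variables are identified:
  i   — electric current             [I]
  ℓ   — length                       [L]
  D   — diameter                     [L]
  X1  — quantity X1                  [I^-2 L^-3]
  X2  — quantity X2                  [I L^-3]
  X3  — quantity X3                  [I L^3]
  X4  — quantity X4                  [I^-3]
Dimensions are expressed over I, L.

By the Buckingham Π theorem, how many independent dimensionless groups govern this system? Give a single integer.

5

Dimensional matrix (I×L by i×ℓ×D×X1×X2×X3×X4):
  I: [ 1  0  0 -2  1  1 -3]
  L: [ 0  1  1 -3 -3  3  0]
Row reduction gives pivot columns i,ℓ; rank = 2
Π count = n − r = 7 − 2 = 5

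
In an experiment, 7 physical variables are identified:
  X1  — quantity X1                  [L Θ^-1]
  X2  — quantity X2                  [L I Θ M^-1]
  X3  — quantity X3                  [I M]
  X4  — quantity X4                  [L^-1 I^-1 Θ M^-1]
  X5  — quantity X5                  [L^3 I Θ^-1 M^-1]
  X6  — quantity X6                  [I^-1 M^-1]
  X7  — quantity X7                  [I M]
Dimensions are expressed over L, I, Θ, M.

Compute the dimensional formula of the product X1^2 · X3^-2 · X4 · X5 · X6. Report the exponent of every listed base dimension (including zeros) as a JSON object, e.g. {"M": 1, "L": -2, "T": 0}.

Exponent matrix [L,I,Θ,M] × [X1,X2,X3,X4,X5,X6,X7]:
  L: [ 1  1  0 -1  3  0  0]
  I: [ 0  1  1 -1  1 -1  1]
  Θ: [-1  1  0  1 -1  0  0]
  M: [ 0 -1  1 -1 -1 -1  1]
  [L]: (2)·1+(-2)·0+(1)·-1+(1)·3+(1)·0 = 4
  [I]: (2)·0+(-2)·1+(1)·-1+(1)·1+(1)·-1 = -3
  [Θ]: (2)·-1+(-2)·0+(1)·1+(1)·-1+(1)·0 = -2
  [M]: (2)·0+(-2)·1+(1)·-1+(1)·-1+(1)·-1 = -5
⇒ L^4 I^-3 Θ^-2 M^-5

{"L": 4, "I": -3, "Θ": -2, "M": -5}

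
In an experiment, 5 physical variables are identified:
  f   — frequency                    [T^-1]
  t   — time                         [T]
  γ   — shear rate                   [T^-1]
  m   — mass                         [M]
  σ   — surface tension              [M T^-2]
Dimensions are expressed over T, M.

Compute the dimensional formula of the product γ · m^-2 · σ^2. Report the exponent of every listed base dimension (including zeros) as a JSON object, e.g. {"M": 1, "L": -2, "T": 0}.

Exponent matrix [T,M] × [f,t,γ,m,σ]:
  T: [-1  1 -1  0 -2]
  M: [ 0  0  0  1  1]
  [T]: (1)·-1+(-2)·0+(2)·-2 = -5
  [M]: (1)·0+(-2)·1+(2)·1 = 0
⇒ T^-5

{"T": -5, "M": 0}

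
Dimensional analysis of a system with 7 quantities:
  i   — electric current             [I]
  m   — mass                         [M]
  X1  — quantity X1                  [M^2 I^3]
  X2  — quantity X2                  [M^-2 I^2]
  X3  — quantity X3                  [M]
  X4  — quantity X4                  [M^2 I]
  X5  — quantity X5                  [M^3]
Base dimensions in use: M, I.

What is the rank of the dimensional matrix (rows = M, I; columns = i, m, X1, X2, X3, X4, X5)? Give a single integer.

2

Write exponents as rows M,I / cols i,m,X1,X2,X3,X4,X5:
  M: [ 0  1  2 -2  1  2  3]
  I: [ 1  0  3  2  0  1  0]
RREF → pivots at {i,m} ⇒ r = 2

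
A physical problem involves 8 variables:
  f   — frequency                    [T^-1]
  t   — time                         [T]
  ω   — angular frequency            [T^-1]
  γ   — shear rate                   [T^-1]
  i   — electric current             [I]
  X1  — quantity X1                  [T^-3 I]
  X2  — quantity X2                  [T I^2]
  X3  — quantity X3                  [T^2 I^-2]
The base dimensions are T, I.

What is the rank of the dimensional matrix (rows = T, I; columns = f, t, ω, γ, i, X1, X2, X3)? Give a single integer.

Dimensional matrix (T×I by f×t×ω×γ×i×X1×X2×X3):
  T: [-1  1 -1 -1  0 -3  1  2]
  I: [ 0  0  0  0  1  1  2 -2]
Echelon form has 2 nonzero rows (pivots: f,i)

2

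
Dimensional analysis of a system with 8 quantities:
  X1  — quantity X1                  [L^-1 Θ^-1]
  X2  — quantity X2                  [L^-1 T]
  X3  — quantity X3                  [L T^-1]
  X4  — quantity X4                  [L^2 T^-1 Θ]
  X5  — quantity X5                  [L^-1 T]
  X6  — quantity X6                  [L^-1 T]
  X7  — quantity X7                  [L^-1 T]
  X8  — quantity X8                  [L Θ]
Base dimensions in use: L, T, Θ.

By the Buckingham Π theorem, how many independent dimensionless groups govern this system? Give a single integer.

Dimensional matrix (L×T×Θ by X1×X2×X3×X4×X5×X6×X7×X8):
  L: [-1 -1  1  2 -1 -1 -1  1]
  T: [ 0  1 -1 -1  1  1  1  0]
  Θ: [-1  0  0  1  0  0  0  1]
RREF → pivots at {X1,X2} ⇒ r = 2
8 vars − rank 2 = 6 Π groups

6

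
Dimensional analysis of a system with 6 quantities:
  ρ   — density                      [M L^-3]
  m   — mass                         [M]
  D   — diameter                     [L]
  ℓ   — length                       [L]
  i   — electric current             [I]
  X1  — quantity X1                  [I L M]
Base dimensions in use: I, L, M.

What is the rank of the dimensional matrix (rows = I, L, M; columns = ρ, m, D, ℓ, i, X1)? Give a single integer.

3

Dimensional matrix (I×L×M by ρ×m×D×ℓ×i×X1):
  I: [ 0  0  0  0  1  1]
  L: [-3  0  1  1  0  1]
  M: [ 1  1  0  0  0  1]
Row reduction gives pivot columns ρ,m,i; rank = 3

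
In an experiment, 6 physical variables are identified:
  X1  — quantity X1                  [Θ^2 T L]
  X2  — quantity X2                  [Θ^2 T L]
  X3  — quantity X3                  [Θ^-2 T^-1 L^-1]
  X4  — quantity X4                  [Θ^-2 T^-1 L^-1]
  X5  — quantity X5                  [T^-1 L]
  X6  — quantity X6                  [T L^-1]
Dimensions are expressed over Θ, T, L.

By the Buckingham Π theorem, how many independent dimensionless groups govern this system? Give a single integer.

4

Exponent matrix [Θ,T,L] × [X1,X2,X3,X4,X5,X6]:
  Θ: [ 2  2 -2 -2  0  0]
  T: [ 1  1 -1 -1 -1  1]
  L: [ 1  1 -1 -1  1 -1]
RREF → pivots at {X1,X5} ⇒ r = 2
n=6, r=2 ⇒ 4 dimensionless groups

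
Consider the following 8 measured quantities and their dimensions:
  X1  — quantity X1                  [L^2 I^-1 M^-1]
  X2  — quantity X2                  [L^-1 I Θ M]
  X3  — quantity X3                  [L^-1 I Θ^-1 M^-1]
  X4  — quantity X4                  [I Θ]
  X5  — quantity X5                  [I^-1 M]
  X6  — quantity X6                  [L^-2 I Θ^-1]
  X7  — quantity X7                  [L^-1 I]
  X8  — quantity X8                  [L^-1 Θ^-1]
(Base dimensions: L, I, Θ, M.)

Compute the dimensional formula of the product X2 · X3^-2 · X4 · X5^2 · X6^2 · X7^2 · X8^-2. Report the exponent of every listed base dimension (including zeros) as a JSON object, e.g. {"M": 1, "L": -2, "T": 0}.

{"L": -3, "I": 2, "Θ": 4, "M": 5}

Dimensional matrix (L×I×Θ×M by X1×X2×X3×X4×X5×X6×X7×X8):
  L: [ 2 -1 -1  0  0 -2 -1 -1]
  I: [-1  1  1  1 -1  1  1  0]
  Θ: [ 0  1 -1  1  0 -1  0 -1]
  M: [-1  1 -1  0  1  0  0  0]
  [L]: (1)·-1+(-2)·-1+(1)·0+(2)·0+(2)·-2+(2)·-1+(-2)·-1 = -3
  [I]: (1)·1+(-2)·1+(1)·1+(2)·-1+(2)·1+(2)·1+(-2)·0 = 2
  [Θ]: (1)·1+(-2)·-1+(1)·1+(2)·0+(2)·-1+(2)·0+(-2)·-1 = 4
  [M]: (1)·1+(-2)·-1+(1)·0+(2)·1+(2)·0+(2)·0+(-2)·0 = 5
⇒ L^-3 I^2 Θ^4 M^5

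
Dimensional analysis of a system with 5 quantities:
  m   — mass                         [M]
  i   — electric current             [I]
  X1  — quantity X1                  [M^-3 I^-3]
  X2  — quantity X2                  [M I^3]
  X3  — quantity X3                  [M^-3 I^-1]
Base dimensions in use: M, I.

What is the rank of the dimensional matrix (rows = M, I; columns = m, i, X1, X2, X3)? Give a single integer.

2

Dimensional matrix (M×I by m×i×X1×X2×X3):
  M: [ 1  0 -3  1 -3]
  I: [ 0  1 -3  3 -1]
RREF → pivots at {m,i} ⇒ r = 2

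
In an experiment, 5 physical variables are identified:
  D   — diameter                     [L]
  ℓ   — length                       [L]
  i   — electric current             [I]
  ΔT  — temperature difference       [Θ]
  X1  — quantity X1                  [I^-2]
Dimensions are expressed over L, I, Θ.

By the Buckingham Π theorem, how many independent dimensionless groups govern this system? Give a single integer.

2

Write exponents as rows L,I,Θ / cols D,ℓ,i,ΔT,X1:
  L: [ 1  1  0  0  0]
  I: [ 0  0  1  0 -2]
  Θ: [ 0  0  0  1  0]
Row reduction gives pivot columns D,i,ΔT; rank = 3
n=5, r=3 ⇒ 2 dimensionless groups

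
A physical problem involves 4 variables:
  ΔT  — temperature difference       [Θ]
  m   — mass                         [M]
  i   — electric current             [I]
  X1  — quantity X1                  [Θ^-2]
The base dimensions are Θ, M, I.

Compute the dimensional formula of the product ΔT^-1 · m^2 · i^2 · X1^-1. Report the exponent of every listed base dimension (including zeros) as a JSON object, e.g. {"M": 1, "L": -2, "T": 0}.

Write exponents as rows Θ,M,I / cols ΔT,m,i,X1:
  Θ: [ 1  0  0 -2]
  M: [ 0  1  0  0]
  I: [ 0  0  1  0]
  [Θ]: (-1)·1+(2)·0+(2)·0+(-1)·-2 = 1
  [M]: (-1)·0+(2)·1+(2)·0+(-1)·0 = 2
  [I]: (-1)·0+(2)·0+(2)·1+(-1)·0 = 2
⇒ Θ M^2 I^2

{"Θ": 1, "M": 2, "I": 2}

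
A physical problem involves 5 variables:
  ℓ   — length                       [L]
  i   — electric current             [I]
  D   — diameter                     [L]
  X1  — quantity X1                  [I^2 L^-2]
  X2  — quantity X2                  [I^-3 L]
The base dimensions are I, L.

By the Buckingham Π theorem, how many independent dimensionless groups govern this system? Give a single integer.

3

Exponent matrix [I,L] × [ℓ,i,D,X1,X2]:
  I: [ 0  1  0  2 -3]
  L: [ 1  0  1 -2  1]
Row reduction gives pivot columns ℓ,i; rank = 2
n=5, r=2 ⇒ 3 dimensionless groups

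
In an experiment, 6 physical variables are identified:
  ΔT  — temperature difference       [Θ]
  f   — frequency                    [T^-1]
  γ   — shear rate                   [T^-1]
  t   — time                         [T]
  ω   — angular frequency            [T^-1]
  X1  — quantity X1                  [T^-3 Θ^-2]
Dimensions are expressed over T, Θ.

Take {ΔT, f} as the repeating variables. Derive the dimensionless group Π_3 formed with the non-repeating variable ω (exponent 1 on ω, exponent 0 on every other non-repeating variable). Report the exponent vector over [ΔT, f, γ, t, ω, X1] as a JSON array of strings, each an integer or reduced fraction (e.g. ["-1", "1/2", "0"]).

Exponent matrix [T,Θ] × [ΔT,f,γ,t,ω,X1]:
  T: [ 0 -1 -1  1 -1 -3]
  Θ: [ 1  0  0  0  0 -2]
Row reduction gives pivot columns ΔT,f; rank = 2
Pivot set = {ΔT,f}, free = {γ,t,ω,X1}
RREF:
  r0: [   1    0    0    0    0   -2]
  r1: [   0    1    1   -1    1    3]
Fix exponent of ω at 1, γ at 0, t at 0, X1 at 0; solve each RREF row for its pivot's exponent:
  r0: exp(ΔT) + (0)·1 = 0 ⇒ exp(ΔT) = 0
  r1: exp(f) + (1)·1 = 0 ⇒ exp(f) = -1
Π_3 = f^-1 · ω

["0", "-1", "0", "0", "1", "0"]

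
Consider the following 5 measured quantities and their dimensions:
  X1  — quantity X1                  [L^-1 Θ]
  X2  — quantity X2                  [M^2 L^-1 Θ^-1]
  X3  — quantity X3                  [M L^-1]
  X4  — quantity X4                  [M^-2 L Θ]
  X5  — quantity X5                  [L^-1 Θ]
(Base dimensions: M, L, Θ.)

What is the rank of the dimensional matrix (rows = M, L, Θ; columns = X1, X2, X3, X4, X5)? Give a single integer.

2

Dimensional matrix (M×L×Θ by X1×X2×X3×X4×X5):
  M: [ 0  2  1 -2  0]
  L: [-1 -1 -1  1 -1]
  Θ: [ 1 -1  0  1  1]
RREF → pivots at {X1,X2} ⇒ r = 2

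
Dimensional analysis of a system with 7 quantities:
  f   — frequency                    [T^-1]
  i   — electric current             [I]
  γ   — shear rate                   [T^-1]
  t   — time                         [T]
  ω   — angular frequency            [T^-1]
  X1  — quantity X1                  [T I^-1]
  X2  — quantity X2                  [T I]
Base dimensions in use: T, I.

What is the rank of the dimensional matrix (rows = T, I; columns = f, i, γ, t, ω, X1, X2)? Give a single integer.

Dimensional matrix (T×I by f×i×γ×t×ω×X1×X2):
  T: [-1  0 -1  1 -1  1  1]
  I: [ 0  1  0  0  0 -1  1]
Echelon form has 2 nonzero rows (pivots: f,i)

2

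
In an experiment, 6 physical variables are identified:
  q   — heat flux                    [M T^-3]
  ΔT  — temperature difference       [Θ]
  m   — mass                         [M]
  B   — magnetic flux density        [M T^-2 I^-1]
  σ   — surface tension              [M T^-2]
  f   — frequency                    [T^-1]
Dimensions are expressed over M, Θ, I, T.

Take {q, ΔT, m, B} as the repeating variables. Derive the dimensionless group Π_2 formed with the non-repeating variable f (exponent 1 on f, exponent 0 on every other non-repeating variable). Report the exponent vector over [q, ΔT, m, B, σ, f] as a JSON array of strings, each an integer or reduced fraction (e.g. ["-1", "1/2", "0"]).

Exponent matrix [M,Θ,I,T] × [q,ΔT,m,B,σ,f]:
  M: [ 1  0  1  1  1  0]
  Θ: [ 0  1  0  0  0  0]
  I: [ 0  0  0 -1  0  0]
  T: [-3  0  0 -2 -2 -1]
Echelon form has 4 nonzero rows (pivots: q,ΔT,m,B)
Pivot set = {q,ΔT,m,B}, free = {σ,f}
RREF:
  r0: [   1    0    0    0  2/3  1/3]
  r1: [   0    1    0    0    0    0]
  r2: [   0    0    1    0  1/3 -1/3]
  r3: [   0    0    0    1    0    0]
Fix exponent of f at 1, σ at 0; solve each RREF row for its pivot's exponent:
  r0: exp(q) + (1/3)·1 = 0 ⇒ exp(q) = -1/3
  r1: exp(ΔT) + (0)·1 = 0 ⇒ exp(ΔT) = 0
  r2: exp(m) + (-1/3)·1 = 0 ⇒ exp(m) = 1/3
  r3: exp(B) + (0)·1 = 0 ⇒ exp(B) = 0
Π_2 = q^(-1/3) · m^(1/3) · f

["-1/3", "0", "1/3", "0", "0", "1"]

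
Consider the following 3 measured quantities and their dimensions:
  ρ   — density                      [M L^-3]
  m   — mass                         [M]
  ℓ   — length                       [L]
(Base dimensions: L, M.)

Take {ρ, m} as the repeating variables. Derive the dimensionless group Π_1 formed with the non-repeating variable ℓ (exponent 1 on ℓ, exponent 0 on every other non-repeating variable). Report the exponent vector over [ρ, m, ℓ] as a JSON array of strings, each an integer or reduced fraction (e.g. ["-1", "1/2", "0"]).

["1/3", "-1/3", "1"]

Dimensional matrix (L×M by ρ×m×ℓ):
  L: [-3  0  1]
  M: [ 1  1  0]
RREF → pivots at {ρ,m} ⇒ r = 2
Pivot set = {ρ,m}, free = {ℓ}
RREF:
  r0: [   1    0 -1/3]
  r1: [   0    1  1/3]
Fix exponent of ℓ at 1; solve each RREF row for its pivot's exponent:
  r0: exp(ρ) + (-1/3)·1 = 0 ⇒ exp(ρ) = 1/3
  r1: exp(m) + (1/3)·1 = 0 ⇒ exp(m) = -1/3
Π_1 = ρ^(1/3) · m^(-1/3) · ℓ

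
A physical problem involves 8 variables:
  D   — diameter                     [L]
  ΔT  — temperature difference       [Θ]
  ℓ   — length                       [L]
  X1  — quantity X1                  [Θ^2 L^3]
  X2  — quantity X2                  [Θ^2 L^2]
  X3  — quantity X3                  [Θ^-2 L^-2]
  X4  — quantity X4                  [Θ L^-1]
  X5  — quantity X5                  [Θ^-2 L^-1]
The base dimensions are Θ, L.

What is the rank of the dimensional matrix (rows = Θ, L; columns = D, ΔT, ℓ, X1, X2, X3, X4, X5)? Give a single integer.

2

Exponent matrix [Θ,L] × [D,ΔT,ℓ,X1,X2,X3,X4,X5]:
  Θ: [ 0  1  0  2  2 -2  1 -2]
  L: [ 1  0  1  3  2 -2 -1 -1]
Row reduction gives pivot columns D,ΔT; rank = 2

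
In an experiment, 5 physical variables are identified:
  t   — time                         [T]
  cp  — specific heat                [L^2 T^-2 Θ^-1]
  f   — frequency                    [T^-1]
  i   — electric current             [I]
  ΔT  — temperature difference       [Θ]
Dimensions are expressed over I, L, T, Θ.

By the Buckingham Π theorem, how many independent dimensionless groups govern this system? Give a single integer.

1

Exponent matrix [I,L,T,Θ] × [t,cp,f,i,ΔT]:
  I: [ 0  0  0  1  0]
  L: [ 0  2  0  0  0]
  T: [ 1 -2 -1  0  0]
  Θ: [ 0 -1  0  0  1]
Row reduction gives pivot columns t,cp,i,ΔT; rank = 4
5 vars − rank 4 = 1 Π group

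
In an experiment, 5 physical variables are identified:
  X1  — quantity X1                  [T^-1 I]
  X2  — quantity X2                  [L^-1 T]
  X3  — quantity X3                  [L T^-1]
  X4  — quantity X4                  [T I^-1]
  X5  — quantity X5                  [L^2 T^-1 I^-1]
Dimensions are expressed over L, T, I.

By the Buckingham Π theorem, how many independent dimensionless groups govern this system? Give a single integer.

Dimensional matrix (L×T×I by X1×X2×X3×X4×X5):
  L: [ 0 -1  1  0  2]
  T: [-1  1 -1  1 -1]
  I: [ 1  0  0 -1 -1]
RREF → pivots at {X1,X2} ⇒ r = 2
5 vars − rank 2 = 3 Π groups

3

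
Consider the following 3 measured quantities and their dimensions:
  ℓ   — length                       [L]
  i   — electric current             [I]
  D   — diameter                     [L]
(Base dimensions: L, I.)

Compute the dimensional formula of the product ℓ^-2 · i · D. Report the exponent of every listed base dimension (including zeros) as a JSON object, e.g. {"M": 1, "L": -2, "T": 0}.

{"L": -1, "I": 1}

Dimensional matrix (L×I by ℓ×i×D):
  L: [ 1  0  1]
  I: [ 0  1  0]
  [L]: (-2)·1+(1)·0+(1)·1 = -1
  [I]: (-2)·0+(1)·1+(1)·0 = 1
⇒ L^-1 I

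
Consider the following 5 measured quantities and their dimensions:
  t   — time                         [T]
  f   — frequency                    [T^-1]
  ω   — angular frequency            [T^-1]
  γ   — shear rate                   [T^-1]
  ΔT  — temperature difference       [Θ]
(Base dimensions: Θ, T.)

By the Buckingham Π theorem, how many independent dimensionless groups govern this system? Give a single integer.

Write exponents as rows Θ,T / cols t,f,ω,γ,ΔT:
  Θ: [ 0  0  0  0  1]
  T: [ 1 -1 -1 -1  0]
RREF → pivots at {t,ΔT} ⇒ r = 2
n=5, r=2 ⇒ 3 dimensionless groups

3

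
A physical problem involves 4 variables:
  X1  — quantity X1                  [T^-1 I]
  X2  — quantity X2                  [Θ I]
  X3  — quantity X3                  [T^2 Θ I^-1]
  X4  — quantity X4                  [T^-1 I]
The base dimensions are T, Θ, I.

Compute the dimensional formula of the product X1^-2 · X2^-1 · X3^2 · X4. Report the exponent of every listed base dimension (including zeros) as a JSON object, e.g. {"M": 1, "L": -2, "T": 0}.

{"T": 5, "Θ": 1, "I": -4}

Exponent matrix [T,Θ,I] × [X1,X2,X3,X4]:
  T: [-1  0  2 -1]
  Θ: [ 0  1  1  0]
  I: [ 1  1 -1  1]
  [T]: (-2)·-1+(-1)·0+(2)·2+(1)·-1 = 5
  [Θ]: (-2)·0+(-1)·1+(2)·1+(1)·0 = 1
  [I]: (-2)·1+(-1)·1+(2)·-1+(1)·1 = -4
⇒ T^5 Θ I^-4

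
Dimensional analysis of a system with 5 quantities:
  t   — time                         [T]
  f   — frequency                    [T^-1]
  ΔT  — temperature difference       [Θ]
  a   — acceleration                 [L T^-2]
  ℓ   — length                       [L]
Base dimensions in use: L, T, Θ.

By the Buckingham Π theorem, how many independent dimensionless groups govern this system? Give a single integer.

2

Exponent matrix [L,T,Θ] × [t,f,ΔT,a,ℓ]:
  L: [ 0  0  0  1  1]
  T: [ 1 -1  0 -2  0]
  Θ: [ 0  0  1  0  0]
RREF → pivots at {t,ΔT,a} ⇒ r = 3
n=5, r=3 ⇒ 2 dimensionless groups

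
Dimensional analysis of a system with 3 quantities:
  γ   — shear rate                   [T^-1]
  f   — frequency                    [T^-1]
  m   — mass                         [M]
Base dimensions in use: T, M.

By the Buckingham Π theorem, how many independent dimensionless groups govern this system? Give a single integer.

Exponent matrix [T,M] × [γ,f,m]:
  T: [-1 -1  0]
  M: [ 0  0  1]
RREF → pivots at {γ,m} ⇒ r = 2
n=3, r=2 ⇒ 1 dimensionless group

1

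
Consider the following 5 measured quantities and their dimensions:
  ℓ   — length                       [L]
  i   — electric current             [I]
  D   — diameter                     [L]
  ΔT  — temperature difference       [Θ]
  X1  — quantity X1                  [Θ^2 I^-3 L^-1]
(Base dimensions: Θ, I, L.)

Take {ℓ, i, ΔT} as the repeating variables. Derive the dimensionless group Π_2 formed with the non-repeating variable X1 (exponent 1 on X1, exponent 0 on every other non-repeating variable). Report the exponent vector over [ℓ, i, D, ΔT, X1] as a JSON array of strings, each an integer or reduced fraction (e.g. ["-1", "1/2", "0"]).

["1", "3", "0", "-2", "1"]

Dimensional matrix (Θ×I×L by ℓ×i×D×ΔT×X1):
  Θ: [ 0  0  0  1  2]
  I: [ 0  1  0  0 -3]
  L: [ 1  0  1  0 -1]
RREF → pivots at {ℓ,i,ΔT} ⇒ r = 3
Repeat: ℓ,i,ΔT; free: D,X1
RREF:
  r0: [   1    0    1    0   -1]
  r1: [   0    1    0    0   -3]
  r2: [   0    0    0    1    2]
Fix exponent of X1 at 1, D at 0; solve each RREF row for its pivot's exponent:
  r0: exp(ℓ) + (-1)·1 = 0 ⇒ exp(ℓ) = 1
  r1: exp(i) + (-3)·1 = 0 ⇒ exp(i) = 3
  r2: exp(ΔT) + (2)·1 = 0 ⇒ exp(ΔT) = -2
Π_2 = ℓ · i^3 · ΔT^-2 · X1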